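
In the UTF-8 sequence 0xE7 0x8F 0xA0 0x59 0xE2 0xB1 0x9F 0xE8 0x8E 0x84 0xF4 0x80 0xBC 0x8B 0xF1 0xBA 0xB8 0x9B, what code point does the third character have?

U+2C5F

Offset 0: leading byte 0xE7 = 11100111 → 3-byte char #1 = E7 8F A0.
Offset 3: leading byte 0x59 = 01011001 → 1-byte char #2 = 59.
Offset 4: leading byte 0xE2 = 11100010 → 3-byte char #3 = E2 B1 9F.
Leading byte 0xE2 = 11100010 matches 1110xxxx → 3-byte sequence.
Byte 1: 0xE2 = 11100010, payload 0010 (4 bits).
Byte 2: 0xB1 = 10110001 (10xxxxxx ✓), payload 110001.
Byte 3: 0x9F = 10011111 (10xxxxxx ✓), payload 011111.
Concatenate: 0010110001011111 = 0x2C5F (16 bits → U+2C5F).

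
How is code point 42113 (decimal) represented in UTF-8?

U+A481 = 0xA481 = 42113 decimal. In range U+0800–U+FFFF → 3-byte form: 1110xxxx 10xxxxxx 10xxxxxx.
Binary (16 bits): 1010010010000001.
Split 4+6+6: 1010 | 010010 | 000001.
Byte 1: 11101010 = 0xEA.
Byte 2: 10010010 = 0x92.
Byte 3: 10000001 = 0x81.

EA 92 81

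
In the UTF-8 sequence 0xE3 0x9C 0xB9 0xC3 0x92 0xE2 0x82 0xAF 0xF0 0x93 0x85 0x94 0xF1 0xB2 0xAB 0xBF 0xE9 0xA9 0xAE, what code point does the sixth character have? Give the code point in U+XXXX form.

Offset 0: leading byte 0xE3 = 11100011 → 3-byte char #1 = E3 9C B9.
Offset 3: leading byte 0xC3 = 11000011 → 2-byte char #2 = C3 92.
Offset 5: leading byte 0xE2 = 11100010 → 3-byte char #3 = E2 82 AF.
Offset 8: leading byte 0xF0 = 11110000 → 4-byte char #4 = F0 93 85 94.
Offset 12: leading byte 0xF1 = 11110001 → 4-byte char #5 = F1 B2 AB BF.
Offset 16: leading byte 0xE9 = 11101001 → 3-byte char #6 = E9 A9 AE.
Leading byte 0xE9 = 11101001 matches 1110xxxx → 3-byte sequence.
Byte 1: 0xE9 = 11101001, payload 1001 (4 bits).
Byte 2: 0xA9 = 10101001 (10xxxxxx ✓), payload 101001.
Byte 3: 0xAE = 10101110 (10xxxxxx ✓), payload 101110.
Concatenate: 1001101001101110 = 0x9A6E (16 bits → U+9A6E).

U+9A6E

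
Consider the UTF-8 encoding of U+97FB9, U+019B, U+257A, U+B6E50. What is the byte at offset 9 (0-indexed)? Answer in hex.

U+97FB9 → 4-byte form F2 97 BE B9 at offsets 0–3.
U+019B → 2-byte form C6 9B at offsets 4–5.
U+257A → 3-byte form E2 95 BA at offsets 6–8.
U+B6E50 → 4-byte form F2 B6 B9 90 at offsets 9–12.
Offset 9 falls in char 4's range; it's byte 1 of F2 B6 B9 90 = 0xF2.

0xF2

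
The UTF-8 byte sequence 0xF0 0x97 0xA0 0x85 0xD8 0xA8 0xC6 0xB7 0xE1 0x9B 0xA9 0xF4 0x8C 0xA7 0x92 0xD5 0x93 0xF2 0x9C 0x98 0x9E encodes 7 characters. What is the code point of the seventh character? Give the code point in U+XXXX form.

U+9C61E

Offset 0: leading byte 0xF0 = 11110000 → 4-byte char #1 = F0 97 A0 85.
Offset 4: leading byte 0xD8 = 11011000 → 2-byte char #2 = D8 A8.
Offset 6: leading byte 0xC6 = 11000110 → 2-byte char #3 = C6 B7.
Offset 8: leading byte 0xE1 = 11100001 → 3-byte char #4 = E1 9B A9.
Offset 11: leading byte 0xF4 = 11110100 → 4-byte char #5 = F4 8C A7 92.
Offset 15: leading byte 0xD5 = 11010101 → 2-byte char #6 = D5 93.
Offset 17: leading byte 0xF2 = 11110010 → 4-byte char #7 = F2 9C 98 9E.
Leading byte 0xF2 = 11110010 matches 11110xxx → 4-byte sequence.
Byte 1: 0xF2 = 11110010, payload 010 (3 bits).
Byte 2: 0x9C = 10011100 (10xxxxxx ✓), payload 011100.
Byte 3: 0x98 = 10011000 (10xxxxxx ✓), payload 011000.
Byte 4: 0x9E = 10011110 (10xxxxxx ✓), payload 011110.
Concatenate: 010011100011000011110 = 0x9C61E (21 bits → U+9C61E).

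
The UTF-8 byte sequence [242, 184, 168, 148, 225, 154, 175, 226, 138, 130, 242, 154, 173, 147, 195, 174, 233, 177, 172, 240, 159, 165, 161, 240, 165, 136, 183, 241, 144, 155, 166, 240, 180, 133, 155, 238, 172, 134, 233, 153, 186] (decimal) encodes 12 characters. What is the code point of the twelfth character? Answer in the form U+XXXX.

U+967A

Offset 0: leading byte 0xF2 = 11110010 → 4-byte char #1 = F2 B8 A8 94.
Offset 4: leading byte 0xE1 = 11100001 → 3-byte char #2 = E1 9A AF.
Offset 7: leading byte 0xE2 = 11100010 → 3-byte char #3 = E2 8A 82.
Offset 10: leading byte 0xF2 = 11110010 → 4-byte char #4 = F2 9A AD 93.
Offset 14: leading byte 0xC3 = 11000011 → 2-byte char #5 = C3 AE.
Offset 16: leading byte 0xE9 = 11101001 → 3-byte char #6 = E9 B1 AC.
Offset 19: leading byte 0xF0 = 11110000 → 4-byte char #7 = F0 9F A5 A1.
Offset 23: leading byte 0xF0 = 11110000 → 4-byte char #8 = F0 A5 88 B7.
Offset 27: leading byte 0xF1 = 11110001 → 4-byte char #9 = F1 90 9B A6.
Offset 31: leading byte 0xF0 = 11110000 → 4-byte char #10 = F0 B4 85 9B.
Offset 35: leading byte 0xEE = 11101110 → 3-byte char #11 = EE AC 86.
Offset 38: leading byte 0xE9 = 11101001 → 3-byte char #12 = E9 99 BA.
Leading byte 0xE9 = 11101001 matches 1110xxxx → 3-byte sequence.
Byte 1: 0xE9 = 11101001, payload 1001 (4 bits).
Byte 2: 0x99 = 10011001 (10xxxxxx ✓), payload 011001.
Byte 3: 0xBA = 10111010 (10xxxxxx ✓), payload 111010.
Concatenate: 1001011001111010 = 0x967A (16 bits → U+967A).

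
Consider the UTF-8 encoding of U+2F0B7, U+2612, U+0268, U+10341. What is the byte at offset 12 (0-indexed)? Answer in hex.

0x81

U+2F0B7 → 4-byte form F0 AF 82 B7 at offsets 0–3.
U+2612 → 3-byte form E2 98 92 at offsets 4–6.
U+0268 → 2-byte form C9 A8 at offsets 7–8.
U+10341 → 4-byte form F0 90 8D 81 at offsets 9–12.
Offset 12 falls in char 4's range; it's byte 4 of F0 90 8D 81 = 0x81.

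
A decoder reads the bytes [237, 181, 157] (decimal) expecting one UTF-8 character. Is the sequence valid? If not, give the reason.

Structurally a 3-byte sequence; payload = 0xDD5D.
But 0xDD5D is in U+D800–U+DFFF, the surrogate range. Surrogates are not Unicode scalar values and are forbidden in UTF-8.

invalid (encodes a surrogate (U+D800–U+DFFF))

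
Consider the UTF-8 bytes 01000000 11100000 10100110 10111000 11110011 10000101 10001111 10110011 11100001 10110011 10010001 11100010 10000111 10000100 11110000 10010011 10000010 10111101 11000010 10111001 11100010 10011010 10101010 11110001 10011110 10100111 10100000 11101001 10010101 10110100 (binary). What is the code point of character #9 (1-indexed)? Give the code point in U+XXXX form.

U+5E9E0

Offset 0: leading byte 0x40 = 01000000 → 1-byte char #1 = 40.
Offset 1: leading byte 0xE0 = 11100000 → 3-byte char #2 = E0 A6 B8.
Offset 4: leading byte 0xF3 = 11110011 → 4-byte char #3 = F3 85 8F B3.
Offset 8: leading byte 0xE1 = 11100001 → 3-byte char #4 = E1 B3 91.
Offset 11: leading byte 0xE2 = 11100010 → 3-byte char #5 = E2 87 84.
Offset 14: leading byte 0xF0 = 11110000 → 4-byte char #6 = F0 93 82 BD.
Offset 18: leading byte 0xC2 = 11000010 → 2-byte char #7 = C2 B9.
Offset 20: leading byte 0xE2 = 11100010 → 3-byte char #8 = E2 9A AA.
Offset 23: leading byte 0xF1 = 11110001 → 4-byte char #9 = F1 9E A7 A0.
Leading byte 0xF1 = 11110001 matches 11110xxx → 4-byte sequence.
Byte 1: 0xF1 = 11110001, payload 001 (3 bits).
Byte 2: 0x9E = 10011110 (10xxxxxx ✓), payload 011110.
Byte 3: 0xA7 = 10100111 (10xxxxxx ✓), payload 100111.
Byte 4: 0xA0 = 10100000 (10xxxxxx ✓), payload 100000.
Concatenate: 001011110100111100000 = 0x5E9E0 (21 bits → U+5E9E0).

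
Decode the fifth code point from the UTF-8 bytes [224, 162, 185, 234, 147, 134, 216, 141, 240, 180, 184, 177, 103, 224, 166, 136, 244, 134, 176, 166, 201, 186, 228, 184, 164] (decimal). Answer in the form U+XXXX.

U+0067

Offset 0: leading byte 0xE0 = 11100000 → 3-byte char #1 = E0 A2 B9.
Offset 3: leading byte 0xEA = 11101010 → 3-byte char #2 = EA 93 86.
Offset 6: leading byte 0xD8 = 11011000 → 2-byte char #3 = D8 8D.
Offset 8: leading byte 0xF0 = 11110000 → 4-byte char #4 = F0 B4 B8 B1.
Offset 12: leading byte 0x67 = 01100111 → 1-byte char #5 = 67.
Leading byte 0x67 = 01100111 matches 0xxxxxxx → 1-byte sequence.
Byte 1: 0x67 = 01100111, payload 1100111 (7 bits).
Concatenate: 1100111 = 0x67 (7 bits → U+0067).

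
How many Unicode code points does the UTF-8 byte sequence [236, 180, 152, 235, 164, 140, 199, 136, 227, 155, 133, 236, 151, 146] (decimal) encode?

5

Byte at offset 0: 0xEC = 11101100 → 3-byte char (#1). Advance 3.
Byte at offset 3: 0xEB = 11101011 → 3-byte char (#2). Advance 3.
Byte at offset 6: 0xC7 = 11000111 → 2-byte char (#3). Advance 2.
Byte at offset 8: 0xE3 = 11100011 → 3-byte char (#4). Advance 3.
Byte at offset 11: 0xEC = 11101100 → 3-byte char (#5). Advance 3.
Reached end at offset 14 after 5 code points.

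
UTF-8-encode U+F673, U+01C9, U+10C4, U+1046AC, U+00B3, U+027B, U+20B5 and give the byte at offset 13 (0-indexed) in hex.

0xB3

U+F673 → 3-byte form EF 99 B3 at offsets 0–2.
U+01C9 → 2-byte form C7 89 at offsets 3–4.
U+10C4 → 3-byte form E1 83 84 at offsets 5–7.
U+1046AC → 4-byte form F4 84 9A AC at offsets 8–11.
U+00B3 → 2-byte form C2 B3 at offsets 12–13.
Offset 13 falls in char 5's range; it's byte 2 of C2 B3 = 0xB3.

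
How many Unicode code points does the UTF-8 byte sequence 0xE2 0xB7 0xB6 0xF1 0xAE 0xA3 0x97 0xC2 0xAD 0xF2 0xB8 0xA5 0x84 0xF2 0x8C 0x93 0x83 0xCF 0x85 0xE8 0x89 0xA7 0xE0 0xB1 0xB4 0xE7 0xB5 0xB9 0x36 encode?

10

Byte at offset 0: 0xE2 = 11100010 → 3-byte char (#1). Advance 3.
Byte at offset 3: 0xF1 = 11110001 → 4-byte char (#2). Advance 4.
Byte at offset 7: 0xC2 = 11000010 → 2-byte char (#3). Advance 2.
Byte at offset 9: 0xF2 = 11110010 → 4-byte char (#4). Advance 4.
Byte at offset 13: 0xF2 = 11110010 → 4-byte char (#5). Advance 4.
Byte at offset 17: 0xCF = 11001111 → 2-byte char (#6). Advance 2.
Byte at offset 19: 0xE8 = 11101000 → 3-byte char (#7). Advance 3.
Byte at offset 22: 0xE0 = 11100000 → 3-byte char (#8). Advance 3.
Byte at offset 25: 0xE7 = 11100111 → 3-byte char (#9). Advance 3.
Byte at offset 28: 0x36 = 00110110 → 1-byte char (#10). Advance 1.
Reached end at offset 29 after 10 code points.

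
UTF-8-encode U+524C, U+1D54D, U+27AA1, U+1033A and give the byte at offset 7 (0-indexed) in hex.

0xF0

U+524C → 3-byte form E5 89 8C at offsets 0–2.
U+1D54D → 4-byte form F0 9D 95 8D at offsets 3–6.
U+27AA1 → 4-byte form F0 A7 AA A1 at offsets 7–10.
Offset 7 falls in char 3's range; it's byte 1 of F0 A7 AA A1 = 0xF0.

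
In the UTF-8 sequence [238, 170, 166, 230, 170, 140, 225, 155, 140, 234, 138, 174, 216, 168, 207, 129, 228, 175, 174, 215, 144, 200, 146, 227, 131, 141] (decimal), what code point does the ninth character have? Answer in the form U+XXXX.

U+0212

Offset 0: leading byte 0xEE = 11101110 → 3-byte char #1 = EE AA A6.
Offset 3: leading byte 0xE6 = 11100110 → 3-byte char #2 = E6 AA 8C.
Offset 6: leading byte 0xE1 = 11100001 → 3-byte char #3 = E1 9B 8C.
Offset 9: leading byte 0xEA = 11101010 → 3-byte char #4 = EA 8A AE.
Offset 12: leading byte 0xD8 = 11011000 → 2-byte char #5 = D8 A8.
Offset 14: leading byte 0xCF = 11001111 → 2-byte char #6 = CF 81.
Offset 16: leading byte 0xE4 = 11100100 → 3-byte char #7 = E4 AF AE.
Offset 19: leading byte 0xD7 = 11010111 → 2-byte char #8 = D7 90.
Offset 21: leading byte 0xC8 = 11001000 → 2-byte char #9 = C8 92.
Leading byte 0xC8 = 11001000 matches 110xxxxx → 2-byte sequence.
Byte 1: 0xC8 = 11001000, payload 01000 (5 bits).
Byte 2: 0x92 = 10010010 (10xxxxxx ✓), payload 010010.
Concatenate: 01000010010 = 0x212 (11 bits → U+0212).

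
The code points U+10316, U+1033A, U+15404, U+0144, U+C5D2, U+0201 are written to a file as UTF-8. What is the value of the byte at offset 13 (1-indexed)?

1-indexed offset 13 is 0-indexed offset 12.
U+10316 → 4-byte form F0 90 8C 96 at offsets 0–3.
U+1033A → 4-byte form F0 90 8C BA at offsets 4–7.
U+15404 → 4-byte form F0 95 90 84 at offsets 8–11.
U+0144 → 2-byte form C5 84 at offsets 12–13.
Offset 12 falls in char 4's range; it's byte 1 of C5 84 = 0xC5.

0xC5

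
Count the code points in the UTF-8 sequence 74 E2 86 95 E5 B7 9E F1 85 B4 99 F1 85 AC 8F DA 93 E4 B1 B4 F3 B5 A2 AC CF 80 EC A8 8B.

Byte at offset 0: 0x74 = 01110100 → 1-byte char (#1). Advance 1.
Byte at offset 1: 0xE2 = 11100010 → 3-byte char (#2). Advance 3.
Byte at offset 4: 0xE5 = 11100101 → 3-byte char (#3). Advance 3.
Byte at offset 7: 0xF1 = 11110001 → 4-byte char (#4). Advance 4.
Byte at offset 11: 0xF1 = 11110001 → 4-byte char (#5). Advance 4.
Byte at offset 15: 0xDA = 11011010 → 2-byte char (#6). Advance 2.
Byte at offset 17: 0xE4 = 11100100 → 3-byte char (#7). Advance 3.
Byte at offset 20: 0xF3 = 11110011 → 4-byte char (#8). Advance 4.
Byte at offset 24: 0xCF = 11001111 → 2-byte char (#9). Advance 2.
Byte at offset 26: 0xEC = 11101100 → 3-byte char (#10). Advance 3.
Reached end at offset 29 after 10 code points.

10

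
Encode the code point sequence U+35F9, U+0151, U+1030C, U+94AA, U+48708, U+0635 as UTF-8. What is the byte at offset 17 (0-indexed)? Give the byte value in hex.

0xB5

U+35F9 → 3-byte form E3 97 B9 at offsets 0–2.
U+0151 → 2-byte form C5 91 at offsets 3–4.
U+1030C → 4-byte form F0 90 8C 8C at offsets 5–8.
U+94AA → 3-byte form E9 92 AA at offsets 9–11.
U+48708 → 4-byte form F1 88 9C 88 at offsets 12–15.
U+0635 → 2-byte form D8 B5 at offsets 16–17.
Offset 17 falls in char 6's range; it's byte 2 of D8 B5 = 0xB5.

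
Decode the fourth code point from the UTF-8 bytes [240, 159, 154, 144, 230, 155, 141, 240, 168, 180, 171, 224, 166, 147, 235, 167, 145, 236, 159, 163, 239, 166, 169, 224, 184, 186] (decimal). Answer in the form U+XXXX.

U+0993

Offset 0: leading byte 0xF0 = 11110000 → 4-byte char #1 = F0 9F 9A 90.
Offset 4: leading byte 0xE6 = 11100110 → 3-byte char #2 = E6 9B 8D.
Offset 7: leading byte 0xF0 = 11110000 → 4-byte char #3 = F0 A8 B4 AB.
Offset 11: leading byte 0xE0 = 11100000 → 3-byte char #4 = E0 A6 93.
Leading byte 0xE0 = 11100000 matches 1110xxxx → 3-byte sequence.
Byte 1: 0xE0 = 11100000, payload 0000 (4 bits).
Byte 2: 0xA6 = 10100110 (10xxxxxx ✓), payload 100110.
Byte 3: 0x93 = 10010011 (10xxxxxx ✓), payload 010011.
Concatenate: 0000100110010011 = 0x993 (16 bits → U+0993).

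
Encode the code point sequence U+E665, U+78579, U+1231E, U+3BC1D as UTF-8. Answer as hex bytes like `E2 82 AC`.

EE 99 A5 F1 B8 95 B9 F0 92 8C 9E F0 BB B0 9D

U+E665: 3-byte form → EE 99 A5.
U+78579: 4-byte form → F1 B8 95 B9.
U+1231E: 4-byte form → F0 92 8C 9E.
U+3BC1D: 4-byte form → F0 BB B0 9D.
Concatenated (15 bytes): EE 99 A5 F1 B8 95 B9 F0 92 8C 9E F0 BB B0 9D.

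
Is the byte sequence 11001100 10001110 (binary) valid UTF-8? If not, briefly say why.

Leading byte 0xCC = 11001100 → 2-byte form.
Continuation bytes 0x8E=10001110 all match 10xxxxxx.
Decoded value 0x30E is ≥ 0x80 (shortest form) and not a surrogate.

valid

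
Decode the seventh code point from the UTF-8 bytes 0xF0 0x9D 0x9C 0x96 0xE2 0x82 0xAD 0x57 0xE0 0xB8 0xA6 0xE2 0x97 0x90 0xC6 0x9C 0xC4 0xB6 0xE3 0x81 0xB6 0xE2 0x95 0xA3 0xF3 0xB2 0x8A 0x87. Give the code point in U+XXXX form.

Offset 0: leading byte 0xF0 = 11110000 → 4-byte char #1 = F0 9D 9C 96.
Offset 4: leading byte 0xE2 = 11100010 → 3-byte char #2 = E2 82 AD.
Offset 7: leading byte 0x57 = 01010111 → 1-byte char #3 = 57.
Offset 8: leading byte 0xE0 = 11100000 → 3-byte char #4 = E0 B8 A6.
Offset 11: leading byte 0xE2 = 11100010 → 3-byte char #5 = E2 97 90.
Offset 14: leading byte 0xC6 = 11000110 → 2-byte char #6 = C6 9C.
Offset 16: leading byte 0xC4 = 11000100 → 2-byte char #7 = C4 B6.
Leading byte 0xC4 = 11000100 matches 110xxxxx → 2-byte sequence.
Byte 1: 0xC4 = 11000100, payload 00100 (5 bits).
Byte 2: 0xB6 = 10110110 (10xxxxxx ✓), payload 110110.
Concatenate: 00100110110 = 0x136 (11 bits → U+0136).

U+0136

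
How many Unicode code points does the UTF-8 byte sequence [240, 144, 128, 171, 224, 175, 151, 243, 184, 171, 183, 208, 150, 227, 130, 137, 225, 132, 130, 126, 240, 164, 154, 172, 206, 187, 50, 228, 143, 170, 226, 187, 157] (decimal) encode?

Byte at offset 0: 0xF0 = 11110000 → 4-byte char (#1). Advance 4.
Byte at offset 4: 0xE0 = 11100000 → 3-byte char (#2). Advance 3.
Byte at offset 7: 0xF3 = 11110011 → 4-byte char (#3). Advance 4.
Byte at offset 11: 0xD0 = 11010000 → 2-byte char (#4). Advance 2.
Byte at offset 13: 0xE3 = 11100011 → 3-byte char (#5). Advance 3.
Byte at offset 16: 0xE1 = 11100001 → 3-byte char (#6). Advance 3.
Byte at offset 19: 0x7E = 01111110 → 1-byte char (#7). Advance 1.
Byte at offset 20: 0xF0 = 11110000 → 4-byte char (#8). Advance 4.
Byte at offset 24: 0xCE = 11001110 → 2-byte char (#9). Advance 2.
Byte at offset 26: 0x32 = 00110010 → 1-byte char (#10). Advance 1.
Byte at offset 27: 0xE4 = 11100100 → 3-byte char (#11). Advance 3.
Byte at offset 30: 0xE2 = 11100010 → 3-byte char (#12). Advance 3.
Reached end at offset 33 after 12 code points.

12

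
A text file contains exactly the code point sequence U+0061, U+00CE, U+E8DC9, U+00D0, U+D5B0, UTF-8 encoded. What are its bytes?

61 C3 8E F3 A8 B7 89 C3 90 ED 96 B0

U+0061: 1-byte form → 61.
U+00CE: 2-byte form → C3 8E.
U+E8DC9: 4-byte form → F3 A8 B7 89.
U+00D0: 2-byte form → C3 90.
U+D5B0: 3-byte form → ED 96 B0.
Concatenated (12 bytes): 61 C3 8E F3 A8 B7 89 C3 90 ED 96 B0.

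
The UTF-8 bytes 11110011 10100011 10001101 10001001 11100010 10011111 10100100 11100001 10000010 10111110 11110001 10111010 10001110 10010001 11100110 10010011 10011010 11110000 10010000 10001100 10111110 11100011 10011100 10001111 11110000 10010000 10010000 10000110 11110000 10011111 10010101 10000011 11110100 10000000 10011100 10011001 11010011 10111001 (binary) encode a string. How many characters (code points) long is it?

11

Byte at offset 0: 0xF3 = 11110011 → 4-byte char (#1). Advance 4.
Byte at offset 4: 0xE2 = 11100010 → 3-byte char (#2). Advance 3.
Byte at offset 7: 0xE1 = 11100001 → 3-byte char (#3). Advance 3.
Byte at offset 10: 0xF1 = 11110001 → 4-byte char (#4). Advance 4.
Byte at offset 14: 0xE6 = 11100110 → 3-byte char (#5). Advance 3.
Byte at offset 17: 0xF0 = 11110000 → 4-byte char (#6). Advance 4.
Byte at offset 21: 0xE3 = 11100011 → 3-byte char (#7). Advance 3.
Byte at offset 24: 0xF0 = 11110000 → 4-byte char (#8). Advance 4.
Byte at offset 28: 0xF0 = 11110000 → 4-byte char (#9). Advance 4.
Byte at offset 32: 0xF4 = 11110100 → 4-byte char (#10). Advance 4.
Byte at offset 36: 0xD3 = 11010011 → 2-byte char (#11). Advance 2.
Reached end at offset 38 after 11 code points.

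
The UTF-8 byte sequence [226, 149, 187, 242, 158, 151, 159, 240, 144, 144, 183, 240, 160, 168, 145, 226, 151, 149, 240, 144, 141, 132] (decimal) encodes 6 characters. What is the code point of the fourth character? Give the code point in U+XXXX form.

Offset 0: leading byte 0xE2 = 11100010 → 3-byte char #1 = E2 95 BB.
Offset 3: leading byte 0xF2 = 11110010 → 4-byte char #2 = F2 9E 97 9F.
Offset 7: leading byte 0xF0 = 11110000 → 4-byte char #3 = F0 90 90 B7.
Offset 11: leading byte 0xF0 = 11110000 → 4-byte char #4 = F0 A0 A8 91.
Leading byte 0xF0 = 11110000 matches 11110xxx → 4-byte sequence.
Byte 1: 0xF0 = 11110000, payload 000 (3 bits).
Byte 2: 0xA0 = 10100000 (10xxxxxx ✓), payload 100000.
Byte 3: 0xA8 = 10101000 (10xxxxxx ✓), payload 101000.
Byte 4: 0x91 = 10010001 (10xxxxxx ✓), payload 010001.
Concatenate: 000100000101000010001 = 0x20A11 (21 bits → U+20A11).

U+20A11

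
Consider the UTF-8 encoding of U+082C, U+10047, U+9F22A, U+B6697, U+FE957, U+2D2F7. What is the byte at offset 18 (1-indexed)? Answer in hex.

1-indexed offset 18 is 0-indexed offset 17.
U+082C → 3-byte form E0 A0 AC at offsets 0–2.
U+10047 → 4-byte form F0 90 81 87 at offsets 3–6.
U+9F22A → 4-byte form F2 9F 88 AA at offsets 7–10.
U+B6697 → 4-byte form F2 B6 9A 97 at offsets 11–14.
U+FE957 → 4-byte form F3 BE A5 97 at offsets 15–18.
Offset 17 falls in char 5's range; it's byte 3 of F3 BE A5 97 = 0xA5.

0xA5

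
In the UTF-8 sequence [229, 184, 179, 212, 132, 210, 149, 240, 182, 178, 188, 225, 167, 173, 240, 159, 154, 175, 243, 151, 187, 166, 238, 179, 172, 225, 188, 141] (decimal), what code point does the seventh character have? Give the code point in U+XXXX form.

Offset 0: leading byte 0xE5 = 11100101 → 3-byte char #1 = E5 B8 B3.
Offset 3: leading byte 0xD4 = 11010100 → 2-byte char #2 = D4 84.
Offset 5: leading byte 0xD2 = 11010010 → 2-byte char #3 = D2 95.
Offset 7: leading byte 0xF0 = 11110000 → 4-byte char #4 = F0 B6 B2 BC.
Offset 11: leading byte 0xE1 = 11100001 → 3-byte char #5 = E1 A7 AD.
Offset 14: leading byte 0xF0 = 11110000 → 4-byte char #6 = F0 9F 9A AF.
Offset 18: leading byte 0xF3 = 11110011 → 4-byte char #7 = F3 97 BB A6.
Leading byte 0xF3 = 11110011 matches 11110xxx → 4-byte sequence.
Byte 1: 0xF3 = 11110011, payload 011 (3 bits).
Byte 2: 0x97 = 10010111 (10xxxxxx ✓), payload 010111.
Byte 3: 0xBB = 10111011 (10xxxxxx ✓), payload 111011.
Byte 4: 0xA6 = 10100110 (10xxxxxx ✓), payload 100110.
Concatenate: 011010111111011100110 = 0xD7EE6 (21 bits → U+D7EE6).

U+D7EE6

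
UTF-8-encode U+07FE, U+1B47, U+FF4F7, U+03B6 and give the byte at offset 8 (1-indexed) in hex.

1-indexed offset 8 is 0-indexed offset 7.
U+07FE → 2-byte form DF BE at offsets 0–1.
U+1B47 → 3-byte form E1 AD 87 at offsets 2–4.
U+FF4F7 → 4-byte form F3 BF 93 B7 at offsets 5–8.
Offset 7 falls in char 3's range; it's byte 3 of F3 BF 93 B7 = 0x93.

0x93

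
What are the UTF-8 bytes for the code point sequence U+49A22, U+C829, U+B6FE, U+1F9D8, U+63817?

U+49A22: 4-byte form → F1 89 A8 A2.
U+C829: 3-byte form → EC A0 A9.
U+B6FE: 3-byte form → EB 9B BE.
U+1F9D8: 4-byte form → F0 9F A7 98.
U+63817: 4-byte form → F1 A3 A0 97.
Concatenated (18 bytes): F1 89 A8 A2 EC A0 A9 EB 9B BE F0 9F A7 98 F1 A3 A0 97.

F1 89 A8 A2 EC A0 A9 EB 9B BE F0 9F A7 98 F1 A3 A0 97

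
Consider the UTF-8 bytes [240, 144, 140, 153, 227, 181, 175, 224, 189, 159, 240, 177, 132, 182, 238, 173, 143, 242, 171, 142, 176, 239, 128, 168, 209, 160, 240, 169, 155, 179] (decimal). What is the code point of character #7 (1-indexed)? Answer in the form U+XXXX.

Offset 0: leading byte 0xF0 = 11110000 → 4-byte char #1 = F0 90 8C 99.
Offset 4: leading byte 0xE3 = 11100011 → 3-byte char #2 = E3 B5 AF.
Offset 7: leading byte 0xE0 = 11100000 → 3-byte char #3 = E0 BD 9F.
Offset 10: leading byte 0xF0 = 11110000 → 4-byte char #4 = F0 B1 84 B6.
Offset 14: leading byte 0xEE = 11101110 → 3-byte char #5 = EE AD 8F.
Offset 17: leading byte 0xF2 = 11110010 → 4-byte char #6 = F2 AB 8E B0.
Offset 21: leading byte 0xEF = 11101111 → 3-byte char #7 = EF 80 A8.
Leading byte 0xEF = 11101111 matches 1110xxxx → 3-byte sequence.
Byte 1: 0xEF = 11101111, payload 1111 (4 bits).
Byte 2: 0x80 = 10000000 (10xxxxxx ✓), payload 000000.
Byte 3: 0xA8 = 10101000 (10xxxxxx ✓), payload 101000.
Concatenate: 1111000000101000 = 0xF028 (16 bits → U+F028).

U+F028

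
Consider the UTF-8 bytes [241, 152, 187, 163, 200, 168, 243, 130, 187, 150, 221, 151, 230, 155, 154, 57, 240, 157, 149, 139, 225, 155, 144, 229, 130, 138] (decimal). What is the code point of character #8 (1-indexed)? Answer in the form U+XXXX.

U+16D0

Offset 0: leading byte 0xF1 = 11110001 → 4-byte char #1 = F1 98 BB A3.
Offset 4: leading byte 0xC8 = 11001000 → 2-byte char #2 = C8 A8.
Offset 6: leading byte 0xF3 = 11110011 → 4-byte char #3 = F3 82 BB 96.
Offset 10: leading byte 0xDD = 11011101 → 2-byte char #4 = DD 97.
Offset 12: leading byte 0xE6 = 11100110 → 3-byte char #5 = E6 9B 9A.
Offset 15: leading byte 0x39 = 00111001 → 1-byte char #6 = 39.
Offset 16: leading byte 0xF0 = 11110000 → 4-byte char #7 = F0 9D 95 8B.
Offset 20: leading byte 0xE1 = 11100001 → 3-byte char #8 = E1 9B 90.
Leading byte 0xE1 = 11100001 matches 1110xxxx → 3-byte sequence.
Byte 1: 0xE1 = 11100001, payload 0001 (4 bits).
Byte 2: 0x9B = 10011011 (10xxxxxx ✓), payload 011011.
Byte 3: 0x90 = 10010000 (10xxxxxx ✓), payload 010000.
Concatenate: 0001011011010000 = 0x16D0 (16 bits → U+16D0).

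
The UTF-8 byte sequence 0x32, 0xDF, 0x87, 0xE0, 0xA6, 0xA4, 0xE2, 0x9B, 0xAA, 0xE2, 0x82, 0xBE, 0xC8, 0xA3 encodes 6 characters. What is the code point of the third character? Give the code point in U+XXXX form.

Offset 0: leading byte 0x32 = 00110010 → 1-byte char #1 = 32.
Offset 1: leading byte 0xDF = 11011111 → 2-byte char #2 = DF 87.
Offset 3: leading byte 0xE0 = 11100000 → 3-byte char #3 = E0 A6 A4.
Leading byte 0xE0 = 11100000 matches 1110xxxx → 3-byte sequence.
Byte 1: 0xE0 = 11100000, payload 0000 (4 bits).
Byte 2: 0xA6 = 10100110 (10xxxxxx ✓), payload 100110.
Byte 3: 0xA4 = 10100100 (10xxxxxx ✓), payload 100100.
Concatenate: 0000100110100100 = 0x9A4 (16 bits → U+09A4).

U+09A4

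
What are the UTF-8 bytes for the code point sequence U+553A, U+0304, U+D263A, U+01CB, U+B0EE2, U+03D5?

U+553A: 3-byte form → E5 94 BA.
U+0304: 2-byte form → CC 84.
U+D263A: 4-byte form → F3 92 98 BA.
U+01CB: 2-byte form → C7 8B.
U+B0EE2: 4-byte form → F2 B0 BB A2.
U+03D5: 2-byte form → CF 95.
Concatenated (17 bytes): E5 94 BA CC 84 F3 92 98 BA C7 8B F2 B0 BB A2 CF 95.

E5 94 BA CC 84 F3 92 98 BA C7 8B F2 B0 BB A2 CF 95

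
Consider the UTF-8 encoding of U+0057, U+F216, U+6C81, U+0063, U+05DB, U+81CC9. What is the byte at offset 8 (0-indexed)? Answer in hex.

U+0057 → 1-byte form 57 at offsets 0–0.
U+F216 → 3-byte form EF 88 96 at offsets 1–3.
U+6C81 → 3-byte form E6 B2 81 at offsets 4–6.
U+0063 → 1-byte form 63 at offsets 7–7.
U+05DB → 2-byte form D7 9B at offsets 8–9.
Offset 8 falls in char 5's range; it's byte 1 of D7 9B = 0xD7.

0xD7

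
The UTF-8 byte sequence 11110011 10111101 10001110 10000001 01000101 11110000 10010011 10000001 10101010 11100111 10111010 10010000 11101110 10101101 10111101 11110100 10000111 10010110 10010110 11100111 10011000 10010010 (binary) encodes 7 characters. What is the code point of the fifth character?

U+EB7D

Offset 0: leading byte 0xF3 = 11110011 → 4-byte char #1 = F3 BD 8E 81.
Offset 4: leading byte 0x45 = 01000101 → 1-byte char #2 = 45.
Offset 5: leading byte 0xF0 = 11110000 → 4-byte char #3 = F0 93 81 AA.
Offset 9: leading byte 0xE7 = 11100111 → 3-byte char #4 = E7 BA 90.
Offset 12: leading byte 0xEE = 11101110 → 3-byte char #5 = EE AD BD.
Leading byte 0xEE = 11101110 matches 1110xxxx → 3-byte sequence.
Byte 1: 0xEE = 11101110, payload 1110 (4 bits).
Byte 2: 0xAD = 10101101 (10xxxxxx ✓), payload 101101.
Byte 3: 0xBD = 10111101 (10xxxxxx ✓), payload 111101.
Concatenate: 1110101101111101 = 0xEB7D (16 bits → U+EB7D).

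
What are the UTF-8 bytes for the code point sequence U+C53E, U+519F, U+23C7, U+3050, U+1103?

EC 94 BE E5 86 9F E2 8F 87 E3 81 90 E1 84 83

U+C53E: 3-byte form → EC 94 BE.
U+519F: 3-byte form → E5 86 9F.
U+23C7: 3-byte form → E2 8F 87.
U+3050: 3-byte form → E3 81 90.
U+1103: 3-byte form → E1 84 83.
Concatenated (15 bytes): EC 94 BE E5 86 9F E2 8F 87 E3 81 90 E1 84 83.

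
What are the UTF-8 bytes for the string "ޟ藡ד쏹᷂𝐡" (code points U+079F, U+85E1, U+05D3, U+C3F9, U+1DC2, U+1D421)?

DE 9F E8 97 A1 D7 93 EC 8F B9 E1 B7 82 F0 9D 90 A1

U+079F: 2-byte form → DE 9F.
U+85E1: 3-byte form → E8 97 A1.
U+05D3: 2-byte form → D7 93.
U+C3F9: 3-byte form → EC 8F B9.
U+1DC2: 3-byte form → E1 B7 82.
U+1D421: 4-byte form → F0 9D 90 A1.
Concatenated (17 bytes): DE 9F E8 97 A1 D7 93 EC 8F B9 E1 B7 82 F0 9D 90 A1.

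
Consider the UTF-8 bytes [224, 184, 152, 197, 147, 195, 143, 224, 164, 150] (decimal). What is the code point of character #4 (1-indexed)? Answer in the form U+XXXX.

U+0916

Offset 0: leading byte 0xE0 = 11100000 → 3-byte char #1 = E0 B8 98.
Offset 3: leading byte 0xC5 = 11000101 → 2-byte char #2 = C5 93.
Offset 5: leading byte 0xC3 = 11000011 → 2-byte char #3 = C3 8F.
Offset 7: leading byte 0xE0 = 11100000 → 3-byte char #4 = E0 A4 96.
Leading byte 0xE0 = 11100000 matches 1110xxxx → 3-byte sequence.
Byte 1: 0xE0 = 11100000, payload 0000 (4 bits).
Byte 2: 0xA4 = 10100100 (10xxxxxx ✓), payload 100100.
Byte 3: 0x96 = 10010110 (10xxxxxx ✓), payload 010110.
Concatenate: 0000100100010110 = 0x916 (16 bits → U+0916).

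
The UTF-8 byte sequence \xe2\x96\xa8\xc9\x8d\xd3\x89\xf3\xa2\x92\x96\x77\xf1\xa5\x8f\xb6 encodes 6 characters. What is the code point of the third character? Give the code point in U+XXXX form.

U+04C9

Offset 0: leading byte 0xE2 = 11100010 → 3-byte char #1 = E2 96 A8.
Offset 3: leading byte 0xC9 = 11001001 → 2-byte char #2 = C9 8D.
Offset 5: leading byte 0xD3 = 11010011 → 2-byte char #3 = D3 89.
Leading byte 0xD3 = 11010011 matches 110xxxxx → 2-byte sequence.
Byte 1: 0xD3 = 11010011, payload 10011 (5 bits).
Byte 2: 0x89 = 10001001 (10xxxxxx ✓), payload 001001.
Concatenate: 10011001001 = 0x4C9 (11 bits → U+04C9).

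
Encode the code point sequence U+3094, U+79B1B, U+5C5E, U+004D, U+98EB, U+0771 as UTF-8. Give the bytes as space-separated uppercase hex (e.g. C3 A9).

U+3094: 3-byte form → E3 82 94.
U+79B1B: 4-byte form → F1 B9 AC 9B.
U+5C5E: 3-byte form → E5 B1 9E.
U+004D: 1-byte form → 4D.
U+98EB: 3-byte form → E9 A3 AB.
U+0771: 2-byte form → DD B1.
Concatenated (16 bytes): E3 82 94 F1 B9 AC 9B E5 B1 9E 4D E9 A3 AB DD B1.

E3 82 94 F1 B9 AC 9B E5 B1 9E 4D E9 A3 AB DD B1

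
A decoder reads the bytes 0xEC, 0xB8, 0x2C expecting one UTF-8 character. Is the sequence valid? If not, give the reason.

invalid (non-continuation byte where continuation expected)

Leading byte 0xEC = 11101100 → 3-byte form.
Byte 3 is 0x2C = 00101100, which is not 10xxxxxx — expected a continuation byte.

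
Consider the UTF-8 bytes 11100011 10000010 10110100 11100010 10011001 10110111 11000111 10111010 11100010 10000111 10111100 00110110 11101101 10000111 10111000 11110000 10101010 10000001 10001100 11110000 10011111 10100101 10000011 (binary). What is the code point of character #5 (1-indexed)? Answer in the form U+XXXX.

U+0036

Offset 0: leading byte 0xE3 = 11100011 → 3-byte char #1 = E3 82 B4.
Offset 3: leading byte 0xE2 = 11100010 → 3-byte char #2 = E2 99 B7.
Offset 6: leading byte 0xC7 = 11000111 → 2-byte char #3 = C7 BA.
Offset 8: leading byte 0xE2 = 11100010 → 3-byte char #4 = E2 87 BC.
Offset 11: leading byte 0x36 = 00110110 → 1-byte char #5 = 36.
Leading byte 0x36 = 00110110 matches 0xxxxxxx → 1-byte sequence.
Byte 1: 0x36 = 00110110, payload 0110110 (7 bits).
Concatenate: 0110110 = 0x36 (7 bits → U+0036).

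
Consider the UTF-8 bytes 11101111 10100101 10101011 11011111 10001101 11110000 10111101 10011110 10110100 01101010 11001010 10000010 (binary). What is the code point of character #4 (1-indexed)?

U+006A

Offset 0: leading byte 0xEF = 11101111 → 3-byte char #1 = EF A5 AB.
Offset 3: leading byte 0xDF = 11011111 → 2-byte char #2 = DF 8D.
Offset 5: leading byte 0xF0 = 11110000 → 4-byte char #3 = F0 BD 9E B4.
Offset 9: leading byte 0x6A = 01101010 → 1-byte char #4 = 6A.
Leading byte 0x6A = 01101010 matches 0xxxxxxx → 1-byte sequence.
Byte 1: 0x6A = 01101010, payload 1101010 (7 bits).
Concatenate: 1101010 = 0x6A (7 bits → U+006A).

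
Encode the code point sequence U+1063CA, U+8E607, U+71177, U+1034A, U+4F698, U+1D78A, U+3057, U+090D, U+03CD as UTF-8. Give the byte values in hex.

U+1063CA: 4-byte form → F4 86 8F 8A.
U+8E607: 4-byte form → F2 8E 98 87.
U+71177: 4-byte form → F1 B1 85 B7.
U+1034A: 4-byte form → F0 90 8D 8A.
U+4F698: 4-byte form → F1 8F 9A 98.
U+1D78A: 4-byte form → F0 9D 9E 8A.
U+3057: 3-byte form → E3 81 97.
U+090D: 3-byte form → E0 A4 8D.
U+03CD: 2-byte form → CF 8D.
Concatenated (32 bytes): F4 86 8F 8A F2 8E 98 87 F1 B1 85 B7 F0 90 8D 8A F1 8F 9A 98 F0 9D 9E 8A E3 81 97 E0 A4 8D CF 8D.

F4 86 8F 8A F2 8E 98 87 F1 B1 85 B7 F0 90 8D 8A F1 8F 9A 98 F0 9D 9E 8A E3 81 97 E0 A4 8D CF 8D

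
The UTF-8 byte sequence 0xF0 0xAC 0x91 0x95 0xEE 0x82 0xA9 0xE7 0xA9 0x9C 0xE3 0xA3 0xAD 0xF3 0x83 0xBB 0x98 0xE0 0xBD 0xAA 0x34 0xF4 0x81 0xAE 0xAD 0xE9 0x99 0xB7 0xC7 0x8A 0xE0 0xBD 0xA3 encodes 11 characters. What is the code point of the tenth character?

U+01CA

Offset 0: leading byte 0xF0 = 11110000 → 4-byte char #1 = F0 AC 91 95.
Offset 4: leading byte 0xEE = 11101110 → 3-byte char #2 = EE 82 A9.
Offset 7: leading byte 0xE7 = 11100111 → 3-byte char #3 = E7 A9 9C.
Offset 10: leading byte 0xE3 = 11100011 → 3-byte char #4 = E3 A3 AD.
Offset 13: leading byte 0xF3 = 11110011 → 4-byte char #5 = F3 83 BB 98.
Offset 17: leading byte 0xE0 = 11100000 → 3-byte char #6 = E0 BD AA.
Offset 20: leading byte 0x34 = 00110100 → 1-byte char #7 = 34.
Offset 21: leading byte 0xF4 = 11110100 → 4-byte char #8 = F4 81 AE AD.
Offset 25: leading byte 0xE9 = 11101001 → 3-byte char #9 = E9 99 B7.
Offset 28: leading byte 0xC7 = 11000111 → 2-byte char #10 = C7 8A.
Leading byte 0xC7 = 11000111 matches 110xxxxx → 2-byte sequence.
Byte 1: 0xC7 = 11000111, payload 00111 (5 bits).
Byte 2: 0x8A = 10001010 (10xxxxxx ✓), payload 001010.
Concatenate: 00111001010 = 0x1CA (11 bits → U+01CA).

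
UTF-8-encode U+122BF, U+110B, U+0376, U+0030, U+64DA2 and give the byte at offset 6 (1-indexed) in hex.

1-indexed offset 6 is 0-indexed offset 5.
U+122BF → 4-byte form F0 92 8A BF at offsets 0–3.
U+110B → 3-byte form E1 84 8B at offsets 4–6.
Offset 5 falls in char 2's range; it's byte 2 of E1 84 8B = 0x84.

0x84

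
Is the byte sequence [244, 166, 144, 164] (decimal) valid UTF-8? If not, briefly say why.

Leading byte 0xF4 = 11110100 → 4-byte form.
Payload = 0x126424, which exceeds U+10FFFF, the maximum Unicode code point. (Leading bytes F5–FF, or F4 followed by ≥ 0x90, are invalid.)

invalid (encodes a value above U+10FFFF)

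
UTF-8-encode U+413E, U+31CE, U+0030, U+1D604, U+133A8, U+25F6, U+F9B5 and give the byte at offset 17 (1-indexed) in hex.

1-indexed offset 17 is 0-indexed offset 16.
U+413E → 3-byte form E4 84 BE at offsets 0–2.
U+31CE → 3-byte form E3 87 8E at offsets 3–5.
U+0030 → 1-byte form 30 at offsets 6–6.
U+1D604 → 4-byte form F0 9D 98 84 at offsets 7–10.
U+133A8 → 4-byte form F0 93 8E A8 at offsets 11–14.
U+25F6 → 3-byte form E2 97 B6 at offsets 15–17.
Offset 16 falls in char 6's range; it's byte 2 of E2 97 B6 = 0x97.

0x97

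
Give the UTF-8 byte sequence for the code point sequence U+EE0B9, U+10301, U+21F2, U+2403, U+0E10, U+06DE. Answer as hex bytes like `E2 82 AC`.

F3 AE 82 B9 F0 90 8C 81 E2 87 B2 E2 90 83 E0 B8 90 DB 9E

U+EE0B9: 4-byte form → F3 AE 82 B9.
U+10301: 4-byte form → F0 90 8C 81.
U+21F2: 3-byte form → E2 87 B2.
U+2403: 3-byte form → E2 90 83.
U+0E10: 3-byte form → E0 B8 90.
U+06DE: 2-byte form → DB 9E.
Concatenated (19 bytes): F3 AE 82 B9 F0 90 8C 81 E2 87 B2 E2 90 83 E0 B8 90 DB 9E.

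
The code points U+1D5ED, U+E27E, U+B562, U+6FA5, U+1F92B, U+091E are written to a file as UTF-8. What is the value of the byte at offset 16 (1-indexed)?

0xA4

1-indexed offset 16 is 0-indexed offset 15.
U+1D5ED → 4-byte form F0 9D 97 AD at offsets 0–3.
U+E27E → 3-byte form EE 89 BE at offsets 4–6.
U+B562 → 3-byte form EB 95 A2 at offsets 7–9.
U+6FA5 → 3-byte form E6 BE A5 at offsets 10–12.
U+1F92B → 4-byte form F0 9F A4 AB at offsets 13–16.
Offset 15 falls in char 5's range; it's byte 3 of F0 9F A4 AB = 0xA4.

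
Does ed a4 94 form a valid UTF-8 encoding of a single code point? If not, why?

Structurally a 3-byte sequence; payload = 0xD914.
But 0xD914 is in U+D800–U+DFFF, the surrogate range. Surrogates are not Unicode scalar values and are forbidden in UTF-8.

invalid (encodes a surrogate (U+D800–U+DFFF))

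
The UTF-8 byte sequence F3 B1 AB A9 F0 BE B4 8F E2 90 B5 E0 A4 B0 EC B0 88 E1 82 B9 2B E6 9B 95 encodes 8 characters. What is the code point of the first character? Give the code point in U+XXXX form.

U+F1AE9

Offset 0: leading byte 0xF3 = 11110011 → 4-byte char #1 = F3 B1 AB A9.
Leading byte 0xF3 = 11110011 matches 11110xxx → 4-byte sequence.
Byte 1: 0xF3 = 11110011, payload 011 (3 bits).
Byte 2: 0xB1 = 10110001 (10xxxxxx ✓), payload 110001.
Byte 3: 0xAB = 10101011 (10xxxxxx ✓), payload 101011.
Byte 4: 0xA9 = 10101001 (10xxxxxx ✓), payload 101001.
Concatenate: 011110001101011101001 = 0xF1AE9 (21 bits → U+F1AE9).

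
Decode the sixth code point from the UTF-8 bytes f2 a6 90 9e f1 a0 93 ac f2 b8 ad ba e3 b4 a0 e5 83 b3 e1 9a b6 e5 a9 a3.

Offset 0: leading byte 0xF2 = 11110010 → 4-byte char #1 = F2 A6 90 9E.
Offset 4: leading byte 0xF1 = 11110001 → 4-byte char #2 = F1 A0 93 AC.
Offset 8: leading byte 0xF2 = 11110010 → 4-byte char #3 = F2 B8 AD BA.
Offset 12: leading byte 0xE3 = 11100011 → 3-byte char #4 = E3 B4 A0.
Offset 15: leading byte 0xE5 = 11100101 → 3-byte char #5 = E5 83 B3.
Offset 18: leading byte 0xE1 = 11100001 → 3-byte char #6 = E1 9A B6.
Leading byte 0xE1 = 11100001 matches 1110xxxx → 3-byte sequence.
Byte 1: 0xE1 = 11100001, payload 0001 (4 bits).
Byte 2: 0x9A = 10011010 (10xxxxxx ✓), payload 011010.
Byte 3: 0xB6 = 10110110 (10xxxxxx ✓), payload 110110.
Concatenate: 0001011010110110 = 0x16B6 (16 bits → U+16B6).

U+16B6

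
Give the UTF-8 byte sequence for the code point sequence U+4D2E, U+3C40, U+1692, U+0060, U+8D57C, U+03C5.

E4 B4 AE E3 B1 80 E1 9A 92 60 F2 8D 95 BC CF 85

U+4D2E: 3-byte form → E4 B4 AE.
U+3C40: 3-byte form → E3 B1 80.
U+1692: 3-byte form → E1 9A 92.
U+0060: 1-byte form → 60.
U+8D57C: 4-byte form → F2 8D 95 BC.
U+03C5: 2-byte form → CF 85.
Concatenated (16 bytes): E4 B4 AE E3 B1 80 E1 9A 92 60 F2 8D 95 BC CF 85.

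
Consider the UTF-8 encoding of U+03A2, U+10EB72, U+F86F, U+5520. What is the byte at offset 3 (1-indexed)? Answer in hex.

0xF4

1-indexed offset 3 is 0-indexed offset 2.
U+03A2 → 2-byte form CE A2 at offsets 0–1.
U+10EB72 → 4-byte form F4 8E AD B2 at offsets 2–5.
Offset 2 falls in char 2's range; it's byte 1 of F4 8E AD B2 = 0xF4.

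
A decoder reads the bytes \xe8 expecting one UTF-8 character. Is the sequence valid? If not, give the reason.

invalid (sequence truncated)

Leading byte 0xE8 = 11101000 → 3-byte form, but only 1 byte is present.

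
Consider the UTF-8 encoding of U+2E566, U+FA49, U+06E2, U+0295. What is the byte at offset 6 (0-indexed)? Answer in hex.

U+2E566 → 4-byte form F0 AE 95 A6 at offsets 0–3.
U+FA49 → 3-byte form EF A9 89 at offsets 4–6.
Offset 6 falls in char 2's range; it's byte 3 of EF A9 89 = 0x89.

0x89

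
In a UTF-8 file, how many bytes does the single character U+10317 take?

U+10317 = 0x10317. UTF-8 uses 1 byte below 0x80, 2 below 0x800, 3 below 0x10000, 4 up to 0x10FFFF. 0x10317 is in U+10000–U+10FFFF → 4 bytes.

4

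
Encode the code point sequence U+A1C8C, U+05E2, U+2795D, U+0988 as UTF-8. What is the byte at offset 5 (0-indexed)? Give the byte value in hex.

U+A1C8C → 4-byte form F2 A1 B2 8C at offsets 0–3.
U+05E2 → 2-byte form D7 A2 at offsets 4–5.
Offset 5 falls in char 2's range; it's byte 2 of D7 A2 = 0xA2.

0xA2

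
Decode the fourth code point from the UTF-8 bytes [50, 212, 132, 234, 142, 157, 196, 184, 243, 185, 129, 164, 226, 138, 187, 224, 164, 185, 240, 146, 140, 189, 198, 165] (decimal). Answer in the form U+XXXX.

U+0138

Offset 0: leading byte 0x32 = 00110010 → 1-byte char #1 = 32.
Offset 1: leading byte 0xD4 = 11010100 → 2-byte char #2 = D4 84.
Offset 3: leading byte 0xEA = 11101010 → 3-byte char #3 = EA 8E 9D.
Offset 6: leading byte 0xC4 = 11000100 → 2-byte char #4 = C4 B8.
Leading byte 0xC4 = 11000100 matches 110xxxxx → 2-byte sequence.
Byte 1: 0xC4 = 11000100, payload 00100 (5 bits).
Byte 2: 0xB8 = 10111000 (10xxxxxx ✓), payload 111000.
Concatenate: 00100111000 = 0x138 (11 bits → U+0138).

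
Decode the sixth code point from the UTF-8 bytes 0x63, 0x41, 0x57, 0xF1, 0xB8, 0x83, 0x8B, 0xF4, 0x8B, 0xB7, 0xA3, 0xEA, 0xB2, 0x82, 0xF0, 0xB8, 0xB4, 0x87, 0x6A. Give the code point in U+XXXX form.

Offset 0: leading byte 0x63 = 01100011 → 1-byte char #1 = 63.
Offset 1: leading byte 0x41 = 01000001 → 1-byte char #2 = 41.
Offset 2: leading byte 0x57 = 01010111 → 1-byte char #3 = 57.
Offset 3: leading byte 0xF1 = 11110001 → 4-byte char #4 = F1 B8 83 8B.
Offset 7: leading byte 0xF4 = 11110100 → 4-byte char #5 = F4 8B B7 A3.
Offset 11: leading byte 0xEA = 11101010 → 3-byte char #6 = EA B2 82.
Leading byte 0xEA = 11101010 matches 1110xxxx → 3-byte sequence.
Byte 1: 0xEA = 11101010, payload 1010 (4 bits).
Byte 2: 0xB2 = 10110010 (10xxxxxx ✓), payload 110010.
Byte 3: 0x82 = 10000010 (10xxxxxx ✓), payload 000010.
Concatenate: 1010110010000010 = 0xAC82 (16 bits → U+AC82).

U+AC82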